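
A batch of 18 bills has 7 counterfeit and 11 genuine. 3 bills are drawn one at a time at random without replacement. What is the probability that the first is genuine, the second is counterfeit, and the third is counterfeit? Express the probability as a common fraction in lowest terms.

77/816

Multiply the conditional probabilities at each draw: 11/18 · 7/17 · 6/16 = 462/4896 = 77/816.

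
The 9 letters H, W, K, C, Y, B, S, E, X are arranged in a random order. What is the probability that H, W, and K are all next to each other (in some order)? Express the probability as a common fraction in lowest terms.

1/12

There are 9! = 362880 arrangements.
Treat the three as one block: 7! placements × 3! orders within the block = 5040·6 = 30240.
Probability = 30240/362880 = 1/12.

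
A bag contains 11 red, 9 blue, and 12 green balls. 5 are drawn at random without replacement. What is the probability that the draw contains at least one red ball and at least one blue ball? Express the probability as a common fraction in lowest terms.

74085/100688

There are C(32,5) = 201376 possible draws.
By inclusion-exclusion on the complements, draws missing all red or all blue: C(21,5) + C(23,5) − C(12,5) = 20349 + 33649 − 792 = 53206.
So draws with at least one of each: 201376 − 53206 = 148170, probability 148170/201376 = 74085/100688.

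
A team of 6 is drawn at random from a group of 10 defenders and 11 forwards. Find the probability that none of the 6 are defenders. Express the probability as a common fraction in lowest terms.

There are C(21,6) = 54264 possible selections.
Selections with no defenders (all forwards): C(11,6) = 462.
Probability = 462/54264 = 11/1292.

11/1292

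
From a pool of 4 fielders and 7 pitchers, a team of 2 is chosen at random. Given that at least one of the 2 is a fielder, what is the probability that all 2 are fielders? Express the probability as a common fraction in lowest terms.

3/17

Work in counts. Selections with at least one fielder: C(11,2) − C(7,2) = 55 − 21 = 34.
Of those, selections where all 2 are fielders: C(4,2) = 6.
Conditional probability = 6/34 = 3/17.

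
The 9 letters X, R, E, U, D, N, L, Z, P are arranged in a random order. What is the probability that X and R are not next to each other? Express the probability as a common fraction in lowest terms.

There are 9! = 362880 arrangements.
Arrangements with X and R adjacent: 2·8! = 80640.
So not adjacent: 362880 − 80640 = 282240, probability 282240/362880 = 7/9.

7/9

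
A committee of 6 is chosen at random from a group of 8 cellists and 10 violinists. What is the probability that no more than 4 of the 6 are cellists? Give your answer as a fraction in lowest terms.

Total selections: C(18,6) = 18564.
Favorable selections (no more than 4 cellists): C(8,0)·C(10,6) + C(8,1)·C(10,5) + C(8,2)·C(10,4) + C(8,3)·C(10,3) + C(8,4)·C(10,2) = 210 + 2016 + 5880 + 6720 + 3150 = 17976.
Probability = 17976/18564 = 214/221.

214/221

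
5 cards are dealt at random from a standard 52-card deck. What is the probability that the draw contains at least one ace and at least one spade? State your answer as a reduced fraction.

229297/866320

There are C(52,5) = 2598960 possible draws.
By inclusion-exclusion on the complements, draws missing all aces or all spades: C(48,5) + C(39,5) − C(36,5) = 1712304 + 575757 − 376992 = 1911069.
So draws with at least one of each: 2598960 − 1911069 = 687891, probability 687891/2598960 = 229297/866320.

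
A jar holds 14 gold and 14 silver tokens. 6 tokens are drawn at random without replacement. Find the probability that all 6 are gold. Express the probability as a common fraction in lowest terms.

There are C(28,6) = 376740 possible selections.
Selections with all gold: C(14,6) = 3003.
Probability = 3003/376740 = 11/1380.

11/1380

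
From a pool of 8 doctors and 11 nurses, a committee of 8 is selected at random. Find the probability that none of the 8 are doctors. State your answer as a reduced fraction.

There are C(19,8) = 75582 possible selections.
Selections with no doctors (all nurses): C(11,8) = 165.
Probability = 165/75582 = 55/25194.

55/25194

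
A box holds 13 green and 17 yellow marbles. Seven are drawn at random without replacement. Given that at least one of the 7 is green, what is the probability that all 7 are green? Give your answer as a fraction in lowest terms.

33/38776

Work in counts. Selections with at least one green: C(30,7) − C(17,7) = 2035800 − 19448 = 2016352.
Of those, selections where all 7 are green: C(13,7) = 1716.
Conditional probability = 1716/2016352 = 33/38776.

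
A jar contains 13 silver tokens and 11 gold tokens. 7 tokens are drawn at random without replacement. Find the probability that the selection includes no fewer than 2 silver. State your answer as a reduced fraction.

429/437

There are C(24,7) = 346104 ways to choose the 7.
Count the complement (fewer than 2 silver): C(13,0)·C(11,7) + C(13,1)·C(11,6) = 330 + 6006 = 6336.
Probability = 1 − 6336/346104 = 339768/346104 = 429/437.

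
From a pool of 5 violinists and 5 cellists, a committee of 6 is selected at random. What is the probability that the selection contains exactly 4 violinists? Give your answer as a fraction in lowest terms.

Total number of selections: C(10,6) = 210.
Selections with exactly 4 violinists: choose 4 of the 5 violinists and 2 of the 5 cellists, C(5,4)·C(5,2) = 5·10 = 50.
Probability = 50/210 = 5/21.

5/21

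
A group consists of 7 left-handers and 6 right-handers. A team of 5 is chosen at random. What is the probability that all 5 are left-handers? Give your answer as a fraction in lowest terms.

There are C(13,5) = 1287 possible selections.
Selections with all left-handers: C(7,5) = 21.
Probability = 21/1287 = 7/429.

7/429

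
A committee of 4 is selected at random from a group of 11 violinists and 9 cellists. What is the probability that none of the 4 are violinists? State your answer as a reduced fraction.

42/1615

There are C(20,4) = 4845 possible selections.
Selections with no violinists (all cellists): C(9,4) = 126.
Probability = 126/4845 = 42/1615.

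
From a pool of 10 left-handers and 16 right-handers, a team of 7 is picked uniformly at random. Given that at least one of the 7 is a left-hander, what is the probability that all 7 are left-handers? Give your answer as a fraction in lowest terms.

Work in counts. Selections with at least one left-hander: C(26,7) − C(16,7) = 657800 − 11440 = 646360.
Of those, selections where all 7 are left-handers: C(10,7) = 120.
Conditional probability = 120/646360 = 3/16159.

3/16159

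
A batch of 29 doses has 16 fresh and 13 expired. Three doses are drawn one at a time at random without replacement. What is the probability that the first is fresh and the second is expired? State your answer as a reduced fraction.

Multiply the conditional probabilities at each draw: 16/29 · 13/28 = 208/812 = 52/203.

52/203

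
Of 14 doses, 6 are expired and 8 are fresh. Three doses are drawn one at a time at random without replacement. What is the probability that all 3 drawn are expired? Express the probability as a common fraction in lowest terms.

Multiply the conditional probabilities at each draw: 6/14 · 5/13 · 4/12 = 120/2184 = 5/91.

5/91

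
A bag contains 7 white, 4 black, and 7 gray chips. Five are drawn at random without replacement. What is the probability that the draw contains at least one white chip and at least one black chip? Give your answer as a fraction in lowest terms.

There are C(18,5) = 8568 possible draws.
By inclusion-exclusion on the complements, draws missing all white or all black: C(11,5) + C(14,5) − C(7,5) = 462 + 2002 − 21 = 2443.
So draws with at least one of each: 8568 − 2443 = 6125, probability 6125/8568 = 875/1224.

875/1224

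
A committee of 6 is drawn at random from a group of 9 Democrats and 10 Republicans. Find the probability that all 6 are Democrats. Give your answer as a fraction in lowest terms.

1/323

There are C(19,6) = 27132 possible selections.
Selections with all Democrats: C(9,6) = 84.
Probability = 84/27132 = 1/323.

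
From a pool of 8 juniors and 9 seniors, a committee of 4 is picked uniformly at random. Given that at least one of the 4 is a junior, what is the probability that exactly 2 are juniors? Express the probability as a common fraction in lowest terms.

72/161

Work in counts. Selections with at least one junior: C(17,4) − C(9,4) = 2380 − 126 = 2254.
Of those, selections where exactly 2 are juniors: C(8,2)·C(9,2) = 28·36 = 1008.
Conditional probability = 1008/2254 = 72/161.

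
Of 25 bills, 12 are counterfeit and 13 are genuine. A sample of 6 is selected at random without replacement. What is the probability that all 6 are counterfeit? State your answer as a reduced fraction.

3/575

There are C(25,6) = 177100 possible selections.
Selections with all counterfeit: C(12,6) = 924.
Probability = 924/177100 = 3/575.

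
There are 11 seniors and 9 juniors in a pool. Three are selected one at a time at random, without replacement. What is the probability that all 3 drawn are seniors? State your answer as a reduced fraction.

Multiply the conditional probabilities at each draw: 11/20 · 10/19 · 9/18 = 990/6840 = 11/76.

11/76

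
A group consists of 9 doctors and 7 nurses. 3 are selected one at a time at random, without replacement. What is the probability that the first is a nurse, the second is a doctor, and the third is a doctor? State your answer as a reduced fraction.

Multiply the conditional probabilities at each draw: 7/16 · 9/15 · 8/14 = 504/3360 = 3/20.

3/20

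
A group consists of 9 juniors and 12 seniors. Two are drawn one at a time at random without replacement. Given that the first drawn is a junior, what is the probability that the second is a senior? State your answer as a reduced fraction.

After removing one junior, 20 remain: 8 juniors and 12 seniors.
So the probability the next is a senior is 12/20 = 3/5.

3/5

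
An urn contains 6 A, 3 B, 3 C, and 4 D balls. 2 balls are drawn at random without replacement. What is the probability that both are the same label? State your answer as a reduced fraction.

There are C(16,2) = 120 ways to draw 2 balls.
All same label: C(6,2) + C(3,2) + C(3,2) + C(4,2) = 15 + 3 + 3 + 6 = 27.
Probability = 27/120 = 9/40.

9/40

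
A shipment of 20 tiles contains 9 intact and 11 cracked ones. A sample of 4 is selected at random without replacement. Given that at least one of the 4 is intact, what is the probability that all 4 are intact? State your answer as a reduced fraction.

6/215

Work in counts. Selections with at least one intact: C(20,4) − C(11,4) = 4845 − 330 = 4515.
Of those, selections where all 4 are intact: C(9,4) = 126.
Conditional probability = 126/4515 = 6/215.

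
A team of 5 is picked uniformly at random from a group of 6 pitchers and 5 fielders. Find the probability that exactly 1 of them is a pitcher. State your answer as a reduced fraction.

5/77

Total number of selections: C(11,5) = 462.
Selections with exactly 1 pitcher: choose 1 of the 6 pitchers and 4 of the 5 fielders, C(6,1)·C(5,4) = 6·5 = 30.
Probability = 30/462 = 5/77.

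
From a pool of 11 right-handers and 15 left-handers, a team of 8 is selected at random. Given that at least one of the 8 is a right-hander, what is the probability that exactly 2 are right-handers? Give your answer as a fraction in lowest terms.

385/2176

Work in counts. Selections with at least one right-hander: C(26,8) − C(15,8) = 1562275 − 6435 = 1555840.
Of those, selections where exactly 2 are right-handers: C(11,2)·C(15,6) = 55·5005 = 275275.
Conditional probability = 275275/1555840 = 385/2176.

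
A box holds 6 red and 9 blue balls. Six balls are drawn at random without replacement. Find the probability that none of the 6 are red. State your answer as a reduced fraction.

There are C(15,6) = 5005 possible selections.
Selections with no red (all blue): C(9,6) = 84.
Probability = 84/5005 = 12/715.

12/715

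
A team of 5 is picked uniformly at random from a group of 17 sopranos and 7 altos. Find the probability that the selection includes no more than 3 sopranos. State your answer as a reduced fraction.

117/253

There are C(24,5) = 42504 ways to choose the 5.
Count the complement (more than 3 sopranos): C(17,4)·C(7,1) + C(17,5)·C(7,0) = 16660 + 6188 = 22848.
Probability = 1 − 22848/42504 = 19656/42504 = 117/253.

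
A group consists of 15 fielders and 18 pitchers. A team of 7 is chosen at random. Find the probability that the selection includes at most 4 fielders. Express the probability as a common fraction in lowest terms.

782/899

Total selections: C(33,7) = 4272048.
Count the complement (more than 4 fielders): C(15,5)·C(18,2) + C(15,6)·C(18,1) + C(15,7)·C(18,0) = 459459 + 90090 + 6435 = 555984.
Probability = 1 − 555984/4272048 = 3716064/4272048 = 782/899.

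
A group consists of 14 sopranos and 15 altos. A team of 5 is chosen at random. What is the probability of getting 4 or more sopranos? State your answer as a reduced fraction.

187/1305

There are C(29,5) = 118755 ways to choose the 5.
Favorable selections (4 or more sopranos): C(14,4)·C(15,1) + C(14,5)·C(15,0) = 15015 + 2002 = 17017.
Probability = 17017/118755 = 187/1305.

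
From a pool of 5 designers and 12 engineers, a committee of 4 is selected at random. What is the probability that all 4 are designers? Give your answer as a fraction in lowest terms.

There are C(17,4) = 2380 possible selections.
Selections with all designers: C(5,4) = 5.
Probability = 5/2380 = 1/476.

1/476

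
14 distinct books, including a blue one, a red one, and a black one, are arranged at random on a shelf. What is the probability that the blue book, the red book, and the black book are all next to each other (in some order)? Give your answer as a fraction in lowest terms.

There are 14! = 87178291200 arrangements.
Treat the three as one block: 12! placements × 3! orders within the block = 479001600·6 = 2874009600.
Probability = 2874009600/87178291200 = 3/91.

3/91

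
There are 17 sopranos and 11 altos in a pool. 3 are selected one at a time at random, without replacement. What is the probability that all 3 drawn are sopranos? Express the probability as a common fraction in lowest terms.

Multiply the conditional probabilities at each draw: 17/28 · 16/27 · 15/26 = 4080/19656 = 170/819.

170/819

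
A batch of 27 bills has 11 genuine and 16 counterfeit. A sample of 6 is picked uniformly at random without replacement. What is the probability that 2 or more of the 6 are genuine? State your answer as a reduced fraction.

There are C(27,6) = 296010 ways to choose the 6.
Count the complement (fewer than 2 genuine): C(11,0)·C(16,6) + C(11,1)·C(16,5) = 8008 + 48048 = 56056.
Probability = 1 − 56056/296010 = 239954/296010 = 839/1035.

839/1035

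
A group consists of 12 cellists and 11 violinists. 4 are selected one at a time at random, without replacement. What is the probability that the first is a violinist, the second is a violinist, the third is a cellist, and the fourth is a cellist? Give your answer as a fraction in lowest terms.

11/161

Multiply the conditional probabilities at each draw: 11/23 · 10/22 · 12/21 · 11/20 = 14520/212520 = 11/161.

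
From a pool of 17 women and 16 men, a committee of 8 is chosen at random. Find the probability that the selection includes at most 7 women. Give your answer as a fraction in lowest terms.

Total selections: C(33,8) = 13884156.
Favorable selections (at most 7 women): C(17,0)·C(16,8) + C(17,1)·C(16,7) + C(17,2)·C(16,6) + C(17,3)·C(16,5) + C(17,4)·C(16,4) + C(17,5)·C(16,3) + C(17,6)·C(16,2) + C(17,7)·C(16,1) = 12870 + 194480 + 1089088 + 2970240 + 4331600 + 3465280 + 1485120 + 311168 = 13859846.
Probability = 13859846/13884156 = 48461/48546.

48461/48546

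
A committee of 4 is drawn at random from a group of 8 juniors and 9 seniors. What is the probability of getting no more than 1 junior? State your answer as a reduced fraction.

57/170

There are C(17,4) = 2380 ways to choose the 4.
Favorable selections (no more than 1 junior): C(8,0)·C(9,4) + C(8,1)·C(9,3) = 126 + 672 = 798.
Probability = 798/2380 = 57/170.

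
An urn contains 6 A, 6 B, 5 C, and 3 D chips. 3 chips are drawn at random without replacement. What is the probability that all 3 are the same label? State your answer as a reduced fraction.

17/380

There are C(20,3) = 1140 ways to draw 3 chips.
All same label: C(6,3) + C(6,3) + C(5,3) + C(3,3) = 20 + 20 + 10 + 1 = 51.
Probability = 51/1140 = 17/380.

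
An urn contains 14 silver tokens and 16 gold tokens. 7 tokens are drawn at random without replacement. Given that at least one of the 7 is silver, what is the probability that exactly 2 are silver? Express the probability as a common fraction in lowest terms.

3822/19465

Work in counts. Selections with at least one silver: C(30,7) − C(16,7) = 2035800 − 11440 = 2024360.
Of those, selections where exactly 2 are silver: C(14,2)·C(16,5) = 91·4368 = 397488.
Conditional probability = 397488/2024360 = 3822/19465.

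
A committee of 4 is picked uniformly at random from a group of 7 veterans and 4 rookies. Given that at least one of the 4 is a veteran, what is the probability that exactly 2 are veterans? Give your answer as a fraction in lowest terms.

18/47

Work in counts. Selections with at least one veteran: C(11,4) − C(4,4) = 330 − 1 = 329.
Of those, selections where exactly 2 are veterans: C(7,2)·C(4,2) = 21·6 = 126.
Conditional probability = 126/329 = 18/47.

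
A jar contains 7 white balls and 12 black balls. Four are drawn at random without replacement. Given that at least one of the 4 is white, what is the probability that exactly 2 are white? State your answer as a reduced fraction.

66/161

Work in counts. Selections with at least one white: C(19,4) − C(12,4) = 3876 − 495 = 3381.
Of those, selections where exactly 2 are white: C(7,2)·C(12,2) = 21·66 = 1386.
Conditional probability = 1386/3381 = 66/161.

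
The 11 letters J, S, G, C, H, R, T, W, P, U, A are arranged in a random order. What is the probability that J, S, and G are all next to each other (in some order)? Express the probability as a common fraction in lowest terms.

3/55

There are 11! = 39916800 arrangements.
Treat the three as one block: 9! placements × 3! orders within the block = 362880·6 = 2177280.
Probability = 2177280/39916800 = 3/55.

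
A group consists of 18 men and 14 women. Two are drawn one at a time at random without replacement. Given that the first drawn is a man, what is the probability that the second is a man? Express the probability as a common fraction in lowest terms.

17/31

After removing one man, 31 remain: 17 men and 14 women.
So the probability the next is a man is 17/31.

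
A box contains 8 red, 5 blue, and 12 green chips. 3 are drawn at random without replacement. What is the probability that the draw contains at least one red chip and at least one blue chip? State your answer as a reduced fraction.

7/23

There are C(25,3) = 2300 possible draws.
By inclusion-exclusion on the complements, draws missing all red or all blue: C(17,3) + C(20,3) − C(12,3) = 680 + 1140 − 220 = 1600.
So draws with at least one of each: 2300 − 1600 = 700, probability 700/2300 = 7/23.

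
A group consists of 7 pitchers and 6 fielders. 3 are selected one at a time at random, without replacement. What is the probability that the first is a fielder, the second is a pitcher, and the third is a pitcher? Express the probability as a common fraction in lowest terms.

21/143

Multiply the conditional probabilities at each draw: 6/13 · 7/12 · 6/11 = 252/1716 = 21/143.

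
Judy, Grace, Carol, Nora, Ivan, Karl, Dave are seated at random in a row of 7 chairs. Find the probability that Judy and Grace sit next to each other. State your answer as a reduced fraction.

2/7

There are 7! = 5040 arrangements.
Treat Judy and Grace as a block: 6! arrangements of the blocks × 2 orders within the block = 2·720 = 1440.
Probability = 1440/5040 = 2/7.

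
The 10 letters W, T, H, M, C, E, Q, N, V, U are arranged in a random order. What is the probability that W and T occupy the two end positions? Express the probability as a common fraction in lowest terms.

There are 10! = 3628800 arrangements.
Place W and T at the ends in 2 ways, arrange the remaining 8 in 8! = 40320 ways: 2·40320 = 80640.
Probability = 80640/3628800 = 1/45.

1/45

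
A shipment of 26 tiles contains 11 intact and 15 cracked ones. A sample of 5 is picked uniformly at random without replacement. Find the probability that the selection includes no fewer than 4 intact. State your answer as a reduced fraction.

There are C(26,5) = 65780 ways to choose the 5.
Favorable selections (no fewer than 4 intact): C(11,4)·C(15,1) + C(11,5)·C(15,0) = 4950 + 462 = 5412.
Probability = 5412/65780 = 123/1495.

123/1495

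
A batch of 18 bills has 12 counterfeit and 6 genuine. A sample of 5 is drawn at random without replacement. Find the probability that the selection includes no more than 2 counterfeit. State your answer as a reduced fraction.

251/1428

Total selections: C(18,5) = 8568.
Favorable selections (no more than 2 counterfeit): C(12,0)·C(6,5) + C(12,1)·C(6,4) + C(12,2)·C(6,3) = 6 + 180 + 1320 = 1506.
Probability = 1506/8568 = 251/1428.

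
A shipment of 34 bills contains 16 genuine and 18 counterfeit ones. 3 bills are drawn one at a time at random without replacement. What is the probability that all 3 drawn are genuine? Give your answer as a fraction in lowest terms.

Multiply the conditional probabilities at each draw: 16/34 · 15/33 · 14/32 = 3360/35904 = 35/374.

35/374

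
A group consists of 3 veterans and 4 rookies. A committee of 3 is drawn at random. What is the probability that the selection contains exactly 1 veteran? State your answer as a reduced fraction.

18/35

The sample space is all 3-subsets of the 7: C(7,3) = 35.
Selections with exactly 1 veteran: choose 1 of the 3 veterans and 2 of the 4 rookies, C(3,1)·C(4,2) = 3·6 = 18.
Probability = 18/35.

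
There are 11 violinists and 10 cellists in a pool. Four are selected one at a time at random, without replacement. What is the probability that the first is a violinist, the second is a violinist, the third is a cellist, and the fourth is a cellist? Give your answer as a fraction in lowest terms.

Multiply the conditional probabilities at each draw: 11/21 · 10/20 · 10/19 · 9/18 = 9900/143640 = 55/798.

55/798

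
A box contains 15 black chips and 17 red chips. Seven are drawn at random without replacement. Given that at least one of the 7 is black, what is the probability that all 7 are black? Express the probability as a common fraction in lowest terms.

495/257416

Work in counts. Selections with at least one black: C(32,7) − C(17,7) = 3365856 − 19448 = 3346408.
Of those, selections where all 7 are black: C(15,7) = 6435.
Conditional probability = 6435/3346408 = 495/257416.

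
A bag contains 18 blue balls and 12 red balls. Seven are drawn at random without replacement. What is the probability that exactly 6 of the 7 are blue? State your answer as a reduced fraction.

The sample space is all 7-subsets of the 30: C(30,7) = 2035800.
Selections with exactly 6 blue: choose 6 of the 18 blue and 1 of the 12 red, C(18,6)·C(12,1) = 18564·12 = 222768.
Probability = 222768/2035800 = 238/2175.

238/2175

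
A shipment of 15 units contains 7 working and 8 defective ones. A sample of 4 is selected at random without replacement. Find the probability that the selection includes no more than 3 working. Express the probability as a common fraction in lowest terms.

Total selections: C(15,4) = 1365.
The complement is exactly 4 working: C(7,4)·C(8,0) = 35.
Probability = 1 − 35/1365 = 1330/1365 = 38/39.

38/39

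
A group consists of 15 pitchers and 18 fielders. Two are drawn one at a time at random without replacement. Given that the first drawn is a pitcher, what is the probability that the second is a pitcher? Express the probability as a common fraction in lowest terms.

After removing one pitcher, 32 remain: 14 pitchers and 18 fielders.
So the probability the next is a pitcher is 14/32 = 7/16.

7/16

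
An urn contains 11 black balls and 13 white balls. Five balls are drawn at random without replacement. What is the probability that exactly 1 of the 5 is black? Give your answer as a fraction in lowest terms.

There are C(24,5) = 42504 ways to choose 5 from 24.
Selections with exactly 1 black: choose 1 of the 11 black and 4 of the 13 white, C(11,1)·C(13,4) = 11·715 = 7865.
Probability = 7865/42504 = 715/3864.

715/3864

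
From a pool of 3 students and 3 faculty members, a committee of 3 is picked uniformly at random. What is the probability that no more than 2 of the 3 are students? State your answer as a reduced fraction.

19/20

There are C(6,3) = 20 ways to choose the 3.
Favorable selections (no more than 2 students): C(3,0)·C(3,3) + C(3,1)·C(3,2) + C(3,2)·C(3,1) = 1 + 9 + 9 = 19.
Probability = 19/20.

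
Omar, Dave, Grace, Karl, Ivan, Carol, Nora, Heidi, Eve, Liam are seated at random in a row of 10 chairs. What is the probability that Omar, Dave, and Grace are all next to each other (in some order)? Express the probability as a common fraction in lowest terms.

There are 10! = 3628800 arrangements.
Treat the three as one block: 8! placements × 3! orders within the block = 40320·6 = 241920.
Probability = 241920/3628800 = 1/15.

1/15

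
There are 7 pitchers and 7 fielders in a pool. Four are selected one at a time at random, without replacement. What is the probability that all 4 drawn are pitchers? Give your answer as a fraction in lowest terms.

Multiply the conditional probabilities at each draw: 7/14 · 6/13 · 5/12 · 4/11 = 840/24024 = 5/143.

5/143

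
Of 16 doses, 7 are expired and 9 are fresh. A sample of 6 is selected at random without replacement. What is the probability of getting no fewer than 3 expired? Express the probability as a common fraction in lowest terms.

There are C(16,6) = 8008 ways to choose the 6.
Count the complement (fewer than 3 expired): C(7,0)·C(9,6) + C(7,1)·C(9,5) + C(7,2)·C(9,4) = 84 + 882 + 2646 = 3612.
Probability = 1 − 3612/8008 = 4396/8008 = 157/286.

157/286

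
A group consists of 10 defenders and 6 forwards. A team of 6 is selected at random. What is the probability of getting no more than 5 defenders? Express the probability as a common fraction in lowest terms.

There are C(16,6) = 8008 ways to choose the 6.
Favorable selections (no more than 5 defenders): C(10,0)·C(6,6) + C(10,1)·C(6,5) + C(10,2)·C(6,4) + C(10,3)·C(6,3) + C(10,4)·C(6,2) + C(10,5)·C(6,1) = 1 + 60 + 675 + 2400 + 3150 + 1512 = 7798.
Probability = 7798/8008 = 557/572.

557/572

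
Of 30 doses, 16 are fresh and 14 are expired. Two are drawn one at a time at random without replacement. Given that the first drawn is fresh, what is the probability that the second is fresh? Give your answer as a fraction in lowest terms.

15/29

After removing one fresh, 29 remain: 15 fresh and 14 expired.
So the probability the next is fresh is 15/29.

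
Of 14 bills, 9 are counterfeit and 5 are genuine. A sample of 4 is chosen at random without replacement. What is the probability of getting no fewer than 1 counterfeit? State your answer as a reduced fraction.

Total selections: C(14,4) = 1001.
The complement is all 4 are genuine: C(5,4) = 5.
Probability = 1 − 5/1001 = 996/1001.

996/1001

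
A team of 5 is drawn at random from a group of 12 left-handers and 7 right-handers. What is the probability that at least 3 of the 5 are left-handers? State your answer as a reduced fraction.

There are C(19,5) = 11628 ways to choose the 5.
Favorable selections (at least 3 left-handers): C(12,3)·C(7,2) + C(12,4)·C(7,1) + C(12,5)·C(7,0) = 4620 + 3465 + 792 = 8877.
Probability = 8877/11628 = 2959/3876.

2959/3876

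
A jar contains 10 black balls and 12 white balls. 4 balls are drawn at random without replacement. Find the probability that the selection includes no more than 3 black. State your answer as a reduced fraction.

There are C(22,4) = 7315 ways to choose the 4.
The complement is exactly 4 black: C(10,4)·C(12,0) = 210.
Probability = 1 − 210/7315 = 7105/7315 = 203/209.

203/209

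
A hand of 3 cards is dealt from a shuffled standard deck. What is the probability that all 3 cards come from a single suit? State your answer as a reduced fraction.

22/425

There are C(52,3) = 22100 possible 3-card hands.
Hands of one suit: 4 suits × C(13,3) = 4·286 = 1144.
Probability = 1144/22100 = 22/425.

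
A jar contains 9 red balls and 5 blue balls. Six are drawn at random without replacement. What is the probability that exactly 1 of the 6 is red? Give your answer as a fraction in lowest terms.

3/1001

Total number of selections: C(14,6) = 3003.
Selections with exactly 1 red: choose 1 of the 9 red and 5 of the 5 blue, C(9,1)·C(5,5) = 9·1 = 9.
Probability = 9/3003 = 3/1001.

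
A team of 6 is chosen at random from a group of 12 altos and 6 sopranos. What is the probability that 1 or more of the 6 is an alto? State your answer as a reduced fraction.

18563/18564

There are C(18,6) = 18564 ways to choose the 6.
The complement is all 6 are sopranos: C(6,6) = 1.
Probability = 1 − 1/18564 = 18563/18564.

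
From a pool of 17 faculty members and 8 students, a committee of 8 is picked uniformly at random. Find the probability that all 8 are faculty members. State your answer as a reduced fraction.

442/19665

There are C(25,8) = 1081575 possible selections.
Selections with all faculty members: C(17,8) = 24310.
Probability = 24310/1081575 = 442/19665.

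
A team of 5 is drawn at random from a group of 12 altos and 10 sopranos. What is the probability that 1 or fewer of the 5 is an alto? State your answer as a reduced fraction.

Total selections: C(22,5) = 26334.
Favorable selections (1 or fewer alto): C(12,0)·C(10,5) + C(12,1)·C(10,4) = 252 + 2520 = 2772.
Probability = 2772/26334 = 2/19.

2/19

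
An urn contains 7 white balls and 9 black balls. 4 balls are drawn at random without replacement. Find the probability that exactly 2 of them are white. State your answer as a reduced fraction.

The sample space is all 4-subsets of the 16: C(16,4) = 1820.
Selections with exactly 2 white: choose 2 of the 7 white and 2 of the 9 black, C(7,2)·C(9,2) = 21·36 = 756.
Probability = 756/1820 = 27/65.

27/65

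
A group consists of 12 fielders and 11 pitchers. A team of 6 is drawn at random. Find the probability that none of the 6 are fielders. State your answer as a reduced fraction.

2/437

There are C(23,6) = 100947 possible selections.
Selections with no fielders (all pitchers): C(11,6) = 462.
Probability = 462/100947 = 2/437.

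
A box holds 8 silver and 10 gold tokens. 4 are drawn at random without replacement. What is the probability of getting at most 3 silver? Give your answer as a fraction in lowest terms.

There are C(18,4) = 3060 ways to choose the 4.
The complement is exactly 4 silver: C(8,4)·C(10,0) = 70.
Probability = 1 − 70/3060 = 2990/3060 = 299/306.

299/306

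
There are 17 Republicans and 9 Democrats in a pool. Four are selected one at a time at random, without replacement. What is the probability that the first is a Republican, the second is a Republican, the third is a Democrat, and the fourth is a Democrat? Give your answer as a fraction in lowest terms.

408/7475

Multiply the conditional probabilities at each draw: 17/26 · 16/25 · 9/24 · 8/23 = 19584/358800 = 408/7475.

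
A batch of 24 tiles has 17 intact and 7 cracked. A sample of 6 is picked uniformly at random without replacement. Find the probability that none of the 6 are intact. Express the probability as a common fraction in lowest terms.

There are C(24,6) = 134596 possible selections.
Selections with no intact (all cracked): C(7,6) = 7.
Probability = 7/134596 = 1/19228.

1/19228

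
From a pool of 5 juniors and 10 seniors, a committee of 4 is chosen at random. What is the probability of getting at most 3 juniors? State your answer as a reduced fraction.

Total selections: C(15,4) = 1365.
The complement is exactly 4 juniors: C(5,4)·C(10,0) = 5.
Probability = 1 − 5/1365 = 1360/1365 = 272/273.

272/273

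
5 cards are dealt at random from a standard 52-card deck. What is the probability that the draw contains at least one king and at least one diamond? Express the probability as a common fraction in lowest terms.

229297/866320

There are C(52,5) = 2598960 possible draws.
By inclusion-exclusion on the complements, draws missing all kings or all diamonds: C(48,5) + C(39,5) − C(36,5) = 1712304 + 575757 − 376992 = 1911069.
So draws with at least one of each: 2598960 − 1911069 = 687891, probability 687891/2598960 = 229297/866320.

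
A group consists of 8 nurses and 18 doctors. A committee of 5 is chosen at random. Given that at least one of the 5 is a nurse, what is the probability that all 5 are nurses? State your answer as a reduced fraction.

14/14303

Work in counts. Selections with at least one nurse: C(26,5) − C(18,5) = 65780 − 8568 = 57212.
Of those, selections where all 5 are nurses: C(8,5) = 56.
Conditional probability = 56/57212 = 14/14303.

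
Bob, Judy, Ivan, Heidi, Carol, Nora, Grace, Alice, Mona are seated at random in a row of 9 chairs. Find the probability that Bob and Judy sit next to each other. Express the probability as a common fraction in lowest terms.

There are 9! = 362880 arrangements.
Treat Bob and Judy as a block: 8! arrangements of the blocks × 2 orders within the block = 2·40320 = 80640.
Probability = 80640/362880 = 2/9.

2/9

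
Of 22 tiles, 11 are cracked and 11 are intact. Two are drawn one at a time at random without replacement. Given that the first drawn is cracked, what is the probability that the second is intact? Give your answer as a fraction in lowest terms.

11/21

After removing one cracked, 21 remain: 10 cracked and 11 intact.
So the probability the next is intact is 11/21.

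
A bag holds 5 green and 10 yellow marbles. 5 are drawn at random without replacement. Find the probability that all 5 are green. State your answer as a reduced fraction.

1/3003

There are C(15,5) = 3003 possible selections.
Selections with all green: C(5,5) = 1.
Probability = 1/3003.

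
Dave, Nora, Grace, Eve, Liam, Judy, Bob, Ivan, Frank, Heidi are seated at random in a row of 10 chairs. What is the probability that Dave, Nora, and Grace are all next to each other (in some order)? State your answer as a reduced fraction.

There are 10! = 3628800 arrangements.
Treat the three as one block: 8! placements × 3! orders within the block = 40320·6 = 241920.
Probability = 241920/3628800 = 1/15.

1/15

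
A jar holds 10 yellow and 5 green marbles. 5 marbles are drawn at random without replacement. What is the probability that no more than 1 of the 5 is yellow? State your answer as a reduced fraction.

17/1001

There are C(15,5) = 3003 ways to choose the 5.
Favorable selections (no more than 1 yellow): C(10,0)·C(5,5) + C(10,1)·C(5,4) = 1 + 50 = 51.
Probability = 51/3003 = 17/1001.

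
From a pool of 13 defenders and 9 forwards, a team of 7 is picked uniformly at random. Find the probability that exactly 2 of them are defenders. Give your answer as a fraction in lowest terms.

Total number of selections: C(22,7) = 170544.
Selections with exactly 2 defenders: choose 2 of the 13 defenders and 5 of the 9 forwards, C(13,2)·C(9,5) = 78·126 = 9828.
Probability = 9828/170544 = 819/14212.

819/14212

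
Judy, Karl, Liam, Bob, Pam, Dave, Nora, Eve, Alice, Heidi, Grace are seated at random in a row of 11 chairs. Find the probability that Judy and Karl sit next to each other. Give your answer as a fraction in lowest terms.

There are 11! = 39916800 arrangements.
Treat Judy and Karl as a block: 10! arrangements of the blocks × 2 orders within the block = 2·3628800 = 7257600.
Probability = 7257600/39916800 = 2/11.

2/11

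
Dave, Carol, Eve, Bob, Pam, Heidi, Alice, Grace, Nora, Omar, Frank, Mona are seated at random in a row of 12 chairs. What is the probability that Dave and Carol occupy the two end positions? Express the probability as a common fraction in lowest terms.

1/66

There are 12! = 479001600 arrangements.
Place Dave and Carol at the ends in 2 ways, arrange the remaining 10 in 10! = 3628800 ways: 2·3628800 = 7257600.
Probability = 7257600/479001600 = 1/66.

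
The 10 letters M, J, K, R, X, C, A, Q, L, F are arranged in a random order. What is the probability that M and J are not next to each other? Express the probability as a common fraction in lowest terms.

4/5

There are 10! = 3628800 arrangements.
Arrangements with M and J adjacent: 2·9! = 725760.
So not adjacent: 3628800 − 725760 = 2903040, probability 2903040/3628800 = 4/5.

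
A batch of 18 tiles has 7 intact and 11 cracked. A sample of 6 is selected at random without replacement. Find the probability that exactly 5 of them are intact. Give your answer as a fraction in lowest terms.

11/884

The sample space is all 6-subsets of the 18: C(18,6) = 18564.
Selections with exactly 5 intact: choose 5 of the 7 intact and 1 of the 11 cracked, C(7,5)·C(11,1) = 21·11 = 231.
Probability = 231/18564 = 11/884.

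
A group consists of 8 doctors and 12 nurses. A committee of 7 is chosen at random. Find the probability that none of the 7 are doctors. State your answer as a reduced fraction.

33/3230

There are C(20,7) = 77520 possible selections.
Selections with no doctors (all nurses): C(12,7) = 792.
Probability = 792/77520 = 33/3230.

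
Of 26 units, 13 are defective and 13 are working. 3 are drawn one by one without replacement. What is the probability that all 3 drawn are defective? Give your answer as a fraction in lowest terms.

11/100

Multiply the conditional probabilities at each draw: 13/26 · 12/25 · 11/24 = 1716/15600 = 11/100.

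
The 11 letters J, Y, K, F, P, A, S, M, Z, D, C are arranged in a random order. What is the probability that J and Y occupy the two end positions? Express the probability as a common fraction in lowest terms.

1/55

There are 11! = 39916800 arrangements.
Place J and Y at the ends in 2 ways, arrange the remaining 9 in 9! = 362880 ways: 2·362880 = 725760.
Probability = 725760/39916800 = 1/55.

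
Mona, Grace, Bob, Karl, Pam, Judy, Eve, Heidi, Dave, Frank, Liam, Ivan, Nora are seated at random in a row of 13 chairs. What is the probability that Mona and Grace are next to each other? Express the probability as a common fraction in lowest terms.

There are 13! = 6227020800 arrangements.
Treat Mona and Grace as a block: 12! arrangements of the blocks × 2 orders within the block = 2·479001600 = 958003200.
Probability = 958003200/6227020800 = 2/13.

2/13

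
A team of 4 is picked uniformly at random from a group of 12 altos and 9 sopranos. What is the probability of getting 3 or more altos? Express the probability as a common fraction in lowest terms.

Total selections: C(21,4) = 5985.
Favorable selections (3 or more altos): C(12,3)·C(9,1) + C(12,4)·C(9,0) = 1980 + 495 = 2475.
Probability = 2475/5985 = 55/133.

55/133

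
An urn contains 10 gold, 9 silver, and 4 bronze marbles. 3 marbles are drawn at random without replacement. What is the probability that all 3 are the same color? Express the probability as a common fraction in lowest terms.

There are C(23,3) = 1771 ways to draw 3 marbles.
All same color: C(10,3) + C(9,3) + C(4,3) = 120 + 84 + 4 = 208.
Probability = 208/1771.

208/1771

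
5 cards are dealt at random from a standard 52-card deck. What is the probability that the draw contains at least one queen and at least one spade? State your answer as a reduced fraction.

There are C(52,5) = 2598960 possible draws.
By inclusion-exclusion on the complements, draws missing all queens or all spades: C(48,5) + C(39,5) − C(36,5) = 1712304 + 575757 − 376992 = 1911069.
So draws with at least one of each: 2598960 − 1911069 = 687891, probability 687891/2598960 = 229297/866320.

229297/866320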